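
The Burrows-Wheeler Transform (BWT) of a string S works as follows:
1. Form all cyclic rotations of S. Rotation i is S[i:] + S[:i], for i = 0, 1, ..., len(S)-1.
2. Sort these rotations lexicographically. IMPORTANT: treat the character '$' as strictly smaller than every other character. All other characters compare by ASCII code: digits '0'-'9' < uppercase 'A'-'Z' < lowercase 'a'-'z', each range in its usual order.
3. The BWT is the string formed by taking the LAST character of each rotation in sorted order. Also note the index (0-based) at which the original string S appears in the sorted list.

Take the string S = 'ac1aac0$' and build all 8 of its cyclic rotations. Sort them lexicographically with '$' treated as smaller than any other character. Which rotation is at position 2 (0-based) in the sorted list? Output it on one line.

All 8 rotations (rotation i = S[i:]+S[:i]):
  rot[0] = ac1aac0$
  rot[1] = c1aac0$a
  rot[2] = 1aac0$ac
  rot[3] = aac0$ac1
  rot[4] = ac0$ac1a
  rot[5] = c0$ac1aa
  rot[6] = 0$ac1aac
  rot[7] = $ac1aac0
Sorted (with $ < everything):
  sorted[0] = $ac1aac0
  sorted[1] = 0$ac1aac
  sorted[2] = 1aac0$ac
  sorted[3] = aac0$ac1
  sorted[4] = ac0$ac1a
  sorted[5] = ac1aac0$
  sorted[6] = c0$ac1aa
  sorted[7] = c1aac0$a
sorted[2] = 1aac0$ac

Answer: 1aac0$ac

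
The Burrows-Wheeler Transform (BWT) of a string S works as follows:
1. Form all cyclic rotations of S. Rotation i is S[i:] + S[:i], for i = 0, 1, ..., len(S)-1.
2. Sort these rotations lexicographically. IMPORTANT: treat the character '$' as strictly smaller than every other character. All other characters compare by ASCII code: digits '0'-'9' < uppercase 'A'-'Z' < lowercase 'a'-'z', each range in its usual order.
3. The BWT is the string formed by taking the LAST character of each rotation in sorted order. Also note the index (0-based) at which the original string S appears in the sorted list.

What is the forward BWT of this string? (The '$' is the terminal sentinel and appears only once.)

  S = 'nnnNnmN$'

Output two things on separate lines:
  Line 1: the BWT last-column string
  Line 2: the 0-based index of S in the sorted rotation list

All 8 rotations (rotation i = S[i:]+S[:i]):
  rot[0] = nnnNnmN$
  rot[1] = nnNnmN$n
  rot[2] = nNnmN$nn
  rot[3] = NnmN$nnn
  rot[4] = nmN$nnnN
  rot[5] = mN$nnnNn
  rot[6] = N$nnnNnm
  rot[7] = $nnnNnmN
Sorted (with $ < everything):
  sorted[0] = $nnnNnmN  (last char: 'N')
  sorted[1] = N$nnnNnm  (last char: 'm')
  sorted[2] = NnmN$nnn  (last char: 'n')
  sorted[3] = mN$nnnNn  (last char: 'n')
  sorted[4] = nNnmN$nn  (last char: 'n')
  sorted[5] = nmN$nnnN  (last char: 'N')
  sorted[6] = nnNnmN$n  (last char: 'n')
  sorted[7] = nnnNnmN$  (last char: '$')
Last column: NmnnnNn$
Original string S is at sorted index 7

Answer: NmnnnNn$
7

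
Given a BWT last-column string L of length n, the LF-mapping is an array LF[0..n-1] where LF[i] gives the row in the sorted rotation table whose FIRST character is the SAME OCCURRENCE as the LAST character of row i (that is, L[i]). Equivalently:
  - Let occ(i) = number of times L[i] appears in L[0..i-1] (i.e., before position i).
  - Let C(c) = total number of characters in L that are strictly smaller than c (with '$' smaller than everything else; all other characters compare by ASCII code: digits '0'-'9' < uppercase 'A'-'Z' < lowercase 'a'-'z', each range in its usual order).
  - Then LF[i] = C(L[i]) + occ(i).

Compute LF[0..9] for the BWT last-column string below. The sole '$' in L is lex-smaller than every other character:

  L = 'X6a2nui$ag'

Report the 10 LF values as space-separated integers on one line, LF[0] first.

Answer: 3 2 4 1 8 9 7 0 5 6

Derivation:
Char counts: '$':1, '2':1, '6':1, 'X':1, 'a':2, 'g':1, 'i':1, 'n':1, 'u':1
C (first-col start): C('$')=0, C('2')=1, C('6')=2, C('X')=3, C('a')=4, C('g')=6, C('i')=7, C('n')=8, C('u')=9
L[0]='X': occ=0, LF[0]=C('X')+0=3+0=3
L[1]='6': occ=0, LF[1]=C('6')+0=2+0=2
L[2]='a': occ=0, LF[2]=C('a')+0=4+0=4
L[3]='2': occ=0, LF[3]=C('2')+0=1+0=1
L[4]='n': occ=0, LF[4]=C('n')+0=8+0=8
L[5]='u': occ=0, LF[5]=C('u')+0=9+0=9
L[6]='i': occ=0, LF[6]=C('i')+0=7+0=7
L[7]='$': occ=0, LF[7]=C('$')+0=0+0=0
L[8]='a': occ=1, LF[8]=C('a')+1=4+1=5
L[9]='g': occ=0, LF[9]=C('g')+0=6+0=6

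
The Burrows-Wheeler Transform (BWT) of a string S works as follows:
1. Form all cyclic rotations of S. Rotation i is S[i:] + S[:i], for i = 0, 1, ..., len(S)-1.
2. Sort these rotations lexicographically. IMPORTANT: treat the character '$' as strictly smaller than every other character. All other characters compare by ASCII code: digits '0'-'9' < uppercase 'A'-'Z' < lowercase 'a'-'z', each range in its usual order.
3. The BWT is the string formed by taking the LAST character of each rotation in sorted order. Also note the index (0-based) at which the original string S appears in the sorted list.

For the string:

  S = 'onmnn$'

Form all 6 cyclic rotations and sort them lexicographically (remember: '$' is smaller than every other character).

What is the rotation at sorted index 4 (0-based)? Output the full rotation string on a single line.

All 6 rotations (rotation i = S[i:]+S[:i]):
  rot[0] = onmnn$
  rot[1] = nmnn$o
  rot[2] = mnn$on
  rot[3] = nn$onm
  rot[4] = n$onmn
  rot[5] = $onmnn
Sorted (with $ < everything):
  sorted[0] = $onmnn
  sorted[1] = mnn$on
  sorted[2] = n$onmn
  sorted[3] = nmnn$o
  sorted[4] = nn$onm
  sorted[5] = onmnn$
sorted[4] = nn$onm

Answer: nn$onm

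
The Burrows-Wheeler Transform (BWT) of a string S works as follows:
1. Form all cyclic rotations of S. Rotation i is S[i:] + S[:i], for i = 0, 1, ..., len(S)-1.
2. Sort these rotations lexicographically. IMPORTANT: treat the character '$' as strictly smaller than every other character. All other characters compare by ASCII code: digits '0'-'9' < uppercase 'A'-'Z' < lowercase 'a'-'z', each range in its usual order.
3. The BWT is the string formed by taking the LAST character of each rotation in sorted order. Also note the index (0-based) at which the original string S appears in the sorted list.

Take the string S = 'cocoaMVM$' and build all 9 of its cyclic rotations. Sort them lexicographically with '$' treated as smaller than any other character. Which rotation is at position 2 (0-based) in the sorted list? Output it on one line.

All 9 rotations (rotation i = S[i:]+S[:i]):
  rot[0] = cocoaMVM$
  rot[1] = ocoaMVM$c
  rot[2] = coaMVM$co
  rot[3] = oaMVM$coc
  rot[4] = aMVM$coco
  rot[5] = MVM$cocoa
  rot[6] = VM$cocoaM
  rot[7] = M$cocoaMV
  rot[8] = $cocoaMVM
Sorted (with $ < everything):
  sorted[0] = $cocoaMVM
  sorted[1] = M$cocoaMV
  sorted[2] = MVM$cocoa
  sorted[3] = VM$cocoaM
  sorted[4] = aMVM$coco
  sorted[5] = coaMVM$co
  sorted[6] = cocoaMVM$
  sorted[7] = oaMVM$coc
  sorted[8] = ocoaMVM$c
sorted[2] = MVM$cocoa

Answer: MVM$cocoa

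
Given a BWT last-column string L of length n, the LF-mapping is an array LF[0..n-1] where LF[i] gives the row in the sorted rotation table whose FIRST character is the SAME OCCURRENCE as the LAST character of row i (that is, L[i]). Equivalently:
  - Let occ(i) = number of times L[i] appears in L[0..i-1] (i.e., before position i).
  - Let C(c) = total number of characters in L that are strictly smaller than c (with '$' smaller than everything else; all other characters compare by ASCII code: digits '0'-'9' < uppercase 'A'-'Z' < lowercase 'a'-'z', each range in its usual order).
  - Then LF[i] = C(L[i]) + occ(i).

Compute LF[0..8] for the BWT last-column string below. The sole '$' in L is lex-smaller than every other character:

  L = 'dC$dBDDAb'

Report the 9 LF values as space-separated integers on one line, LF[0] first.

Answer: 7 3 0 8 2 4 5 1 6

Derivation:
Char counts: '$':1, 'A':1, 'B':1, 'C':1, 'D':2, 'b':1, 'd':2
C (first-col start): C('$')=0, C('A')=1, C('B')=2, C('C')=3, C('D')=4, C('b')=6, C('d')=7
L[0]='d': occ=0, LF[0]=C('d')+0=7+0=7
L[1]='C': occ=0, LF[1]=C('C')+0=3+0=3
L[2]='$': occ=0, LF[2]=C('$')+0=0+0=0
L[3]='d': occ=1, LF[3]=C('d')+1=7+1=8
L[4]='B': occ=0, LF[4]=C('B')+0=2+0=2
L[5]='D': occ=0, LF[5]=C('D')+0=4+0=4
L[6]='D': occ=1, LF[6]=C('D')+1=4+1=5
L[7]='A': occ=0, LF[7]=C('A')+0=1+0=1
L[8]='b': occ=0, LF[8]=C('b')+0=6+0=6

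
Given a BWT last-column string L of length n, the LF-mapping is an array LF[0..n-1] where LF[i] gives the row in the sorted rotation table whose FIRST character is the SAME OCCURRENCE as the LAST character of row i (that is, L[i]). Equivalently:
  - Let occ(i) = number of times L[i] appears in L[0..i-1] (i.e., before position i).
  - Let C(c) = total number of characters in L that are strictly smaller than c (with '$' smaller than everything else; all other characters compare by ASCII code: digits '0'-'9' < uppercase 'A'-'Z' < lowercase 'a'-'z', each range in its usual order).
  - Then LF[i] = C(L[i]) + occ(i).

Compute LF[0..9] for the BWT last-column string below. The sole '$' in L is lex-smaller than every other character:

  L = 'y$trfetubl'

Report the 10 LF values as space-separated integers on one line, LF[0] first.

Answer: 9 0 6 5 3 2 7 8 1 4

Derivation:
Char counts: '$':1, 'b':1, 'e':1, 'f':1, 'l':1, 'r':1, 't':2, 'u':1, 'y':1
C (first-col start): C('$')=0, C('b')=1, C('e')=2, C('f')=3, C('l')=4, C('r')=5, C('t')=6, C('u')=8, C('y')=9
L[0]='y': occ=0, LF[0]=C('y')+0=9+0=9
L[1]='$': occ=0, LF[1]=C('$')+0=0+0=0
L[2]='t': occ=0, LF[2]=C('t')+0=6+0=6
L[3]='r': occ=0, LF[3]=C('r')+0=5+0=5
L[4]='f': occ=0, LF[4]=C('f')+0=3+0=3
L[5]='e': occ=0, LF[5]=C('e')+0=2+0=2
L[6]='t': occ=1, LF[6]=C('t')+1=6+1=7
L[7]='u': occ=0, LF[7]=C('u')+0=8+0=8
L[8]='b': occ=0, LF[8]=C('b')+0=1+0=1
L[9]='l': occ=0, LF[9]=C('l')+0=4+0=4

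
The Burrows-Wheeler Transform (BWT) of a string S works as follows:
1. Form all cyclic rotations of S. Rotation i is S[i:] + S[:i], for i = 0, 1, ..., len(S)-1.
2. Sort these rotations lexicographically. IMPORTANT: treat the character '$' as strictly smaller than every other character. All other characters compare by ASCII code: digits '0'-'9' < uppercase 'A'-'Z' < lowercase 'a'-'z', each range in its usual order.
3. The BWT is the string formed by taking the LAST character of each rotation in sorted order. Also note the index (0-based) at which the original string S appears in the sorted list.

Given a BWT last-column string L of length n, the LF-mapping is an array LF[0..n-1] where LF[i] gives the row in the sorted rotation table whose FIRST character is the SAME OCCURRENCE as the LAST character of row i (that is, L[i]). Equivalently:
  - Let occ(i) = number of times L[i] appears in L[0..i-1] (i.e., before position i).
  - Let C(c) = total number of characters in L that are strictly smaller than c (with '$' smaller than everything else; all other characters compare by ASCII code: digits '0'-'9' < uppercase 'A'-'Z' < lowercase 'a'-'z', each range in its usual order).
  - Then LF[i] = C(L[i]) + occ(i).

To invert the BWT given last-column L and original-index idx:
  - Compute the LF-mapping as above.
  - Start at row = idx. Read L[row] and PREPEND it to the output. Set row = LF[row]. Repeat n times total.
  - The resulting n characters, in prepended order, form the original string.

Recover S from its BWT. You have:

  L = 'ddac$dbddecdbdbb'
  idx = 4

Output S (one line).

Answer: bdddcdbedabcbdd$

Derivation:
LF mapping: 8 9 1 6 0 10 2 11 12 15 7 13 3 14 4 5
Walk LF starting at row 4, prepending L[row]:
  step 1: row=4, L[4]='$', prepend. Next row=LF[4]=0
  step 2: row=0, L[0]='d', prepend. Next row=LF[0]=8
  step 3: row=8, L[8]='d', prepend. Next row=LF[8]=12
  step 4: row=12, L[12]='b', prepend. Next row=LF[12]=3
  step 5: row=3, L[3]='c', prepend. Next row=LF[3]=6
  step 6: row=6, L[6]='b', prepend. Next row=LF[6]=2
  step 7: row=2, L[2]='a', prepend. Next row=LF[2]=1
  step 8: row=1, L[1]='d', prepend. Next row=LF[1]=9
  step 9: row=9, L[9]='e', prepend. Next row=LF[9]=15
  step 10: row=15, L[15]='b', prepend. Next row=LF[15]=5
  step 11: row=5, L[5]='d', prepend. Next row=LF[5]=10
  step 12: row=10, L[10]='c', prepend. Next row=LF[10]=7
  step 13: row=7, L[7]='d', prepend. Next row=LF[7]=11
  step 14: row=11, L[11]='d', prepend. Next row=LF[11]=13
  step 15: row=13, L[13]='d', prepend. Next row=LF[13]=14
  step 16: row=14, L[14]='b', prepend. Next row=LF[14]=4
Reversed output: bdddcdbedabcbdd$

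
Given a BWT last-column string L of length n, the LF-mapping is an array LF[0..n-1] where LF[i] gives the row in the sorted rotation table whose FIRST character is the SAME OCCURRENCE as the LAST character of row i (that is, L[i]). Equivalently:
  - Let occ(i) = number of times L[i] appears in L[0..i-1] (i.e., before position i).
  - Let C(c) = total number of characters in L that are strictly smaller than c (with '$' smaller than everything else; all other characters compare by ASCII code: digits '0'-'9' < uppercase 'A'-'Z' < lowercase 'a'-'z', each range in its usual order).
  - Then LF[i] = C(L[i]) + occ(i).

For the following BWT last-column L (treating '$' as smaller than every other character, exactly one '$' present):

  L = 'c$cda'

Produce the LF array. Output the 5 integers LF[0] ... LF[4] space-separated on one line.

Char counts: '$':1, 'a':1, 'c':2, 'd':1
C (first-col start): C('$')=0, C('a')=1, C('c')=2, C('d')=4
L[0]='c': occ=0, LF[0]=C('c')+0=2+0=2
L[1]='$': occ=0, LF[1]=C('$')+0=0+0=0
L[2]='c': occ=1, LF[2]=C('c')+1=2+1=3
L[3]='d': occ=0, LF[3]=C('d')+0=4+0=4
L[4]='a': occ=0, LF[4]=C('a')+0=1+0=1

Answer: 2 0 3 4 1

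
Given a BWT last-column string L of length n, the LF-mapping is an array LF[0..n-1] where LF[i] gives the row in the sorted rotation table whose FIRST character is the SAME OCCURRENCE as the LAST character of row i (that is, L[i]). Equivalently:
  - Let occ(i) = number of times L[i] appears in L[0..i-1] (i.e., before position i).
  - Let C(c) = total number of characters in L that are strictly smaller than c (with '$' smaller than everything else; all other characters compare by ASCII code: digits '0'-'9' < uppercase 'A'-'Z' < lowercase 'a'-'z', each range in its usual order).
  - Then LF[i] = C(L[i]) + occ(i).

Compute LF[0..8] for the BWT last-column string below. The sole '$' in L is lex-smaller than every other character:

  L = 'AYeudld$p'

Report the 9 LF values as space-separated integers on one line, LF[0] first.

Answer: 1 2 5 8 3 6 4 0 7

Derivation:
Char counts: '$':1, 'A':1, 'Y':1, 'd':2, 'e':1, 'l':1, 'p':1, 'u':1
C (first-col start): C('$')=0, C('A')=1, C('Y')=2, C('d')=3, C('e')=5, C('l')=6, C('p')=7, C('u')=8
L[0]='A': occ=0, LF[0]=C('A')+0=1+0=1
L[1]='Y': occ=0, LF[1]=C('Y')+0=2+0=2
L[2]='e': occ=0, LF[2]=C('e')+0=5+0=5
L[3]='u': occ=0, LF[3]=C('u')+0=8+0=8
L[4]='d': occ=0, LF[4]=C('d')+0=3+0=3
L[5]='l': occ=0, LF[5]=C('l')+0=6+0=6
L[6]='d': occ=1, LF[6]=C('d')+1=3+1=4
L[7]='$': occ=0, LF[7]=C('$')+0=0+0=0
L[8]='p': occ=0, LF[8]=C('p')+0=7+0=7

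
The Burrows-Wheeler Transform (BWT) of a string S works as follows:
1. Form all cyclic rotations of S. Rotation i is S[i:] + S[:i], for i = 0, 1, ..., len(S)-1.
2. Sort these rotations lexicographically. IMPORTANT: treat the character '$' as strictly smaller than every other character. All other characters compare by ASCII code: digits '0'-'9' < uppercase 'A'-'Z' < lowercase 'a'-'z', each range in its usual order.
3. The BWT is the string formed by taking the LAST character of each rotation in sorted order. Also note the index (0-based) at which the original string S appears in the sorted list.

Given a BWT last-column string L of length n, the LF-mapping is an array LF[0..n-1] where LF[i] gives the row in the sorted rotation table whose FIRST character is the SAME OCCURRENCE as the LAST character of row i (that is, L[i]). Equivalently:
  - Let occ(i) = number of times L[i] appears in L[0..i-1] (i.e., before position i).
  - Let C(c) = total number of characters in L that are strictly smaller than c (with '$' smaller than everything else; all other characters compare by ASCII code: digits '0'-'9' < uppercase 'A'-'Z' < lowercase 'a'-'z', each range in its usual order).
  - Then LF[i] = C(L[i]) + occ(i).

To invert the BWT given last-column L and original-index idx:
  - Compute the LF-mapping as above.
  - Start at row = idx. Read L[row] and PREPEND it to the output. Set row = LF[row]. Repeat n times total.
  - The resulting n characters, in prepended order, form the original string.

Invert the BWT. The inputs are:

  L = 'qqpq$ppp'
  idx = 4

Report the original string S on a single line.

LF mapping: 5 6 1 7 0 2 3 4
Walk LF starting at row 4, prepending L[row]:
  step 1: row=4, L[4]='$', prepend. Next row=LF[4]=0
  step 2: row=0, L[0]='q', prepend. Next row=LF[0]=5
  step 3: row=5, L[5]='p', prepend. Next row=LF[5]=2
  step 4: row=2, L[2]='p', prepend. Next row=LF[2]=1
  step 5: row=1, L[1]='q', prepend. Next row=LF[1]=6
  step 6: row=6, L[6]='p', prepend. Next row=LF[6]=3
  step 7: row=3, L[3]='q', prepend. Next row=LF[3]=7
  step 8: row=7, L[7]='p', prepend. Next row=LF[7]=4
Reversed output: pqpqppq$

Answer: pqpqppq$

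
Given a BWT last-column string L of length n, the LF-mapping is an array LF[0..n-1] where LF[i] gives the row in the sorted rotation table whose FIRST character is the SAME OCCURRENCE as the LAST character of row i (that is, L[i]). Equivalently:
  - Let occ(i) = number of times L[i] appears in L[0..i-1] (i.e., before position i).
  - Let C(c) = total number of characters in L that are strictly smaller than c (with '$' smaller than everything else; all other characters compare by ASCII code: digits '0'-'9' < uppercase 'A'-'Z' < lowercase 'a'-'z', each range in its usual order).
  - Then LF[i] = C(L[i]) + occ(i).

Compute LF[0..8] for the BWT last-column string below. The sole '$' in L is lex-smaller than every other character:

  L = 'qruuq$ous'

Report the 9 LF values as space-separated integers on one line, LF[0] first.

Answer: 2 4 6 7 3 0 1 8 5

Derivation:
Char counts: '$':1, 'o':1, 'q':2, 'r':1, 's':1, 'u':3
C (first-col start): C('$')=0, C('o')=1, C('q')=2, C('r')=4, C('s')=5, C('u')=6
L[0]='q': occ=0, LF[0]=C('q')+0=2+0=2
L[1]='r': occ=0, LF[1]=C('r')+0=4+0=4
L[2]='u': occ=0, LF[2]=C('u')+0=6+0=6
L[3]='u': occ=1, LF[3]=C('u')+1=6+1=7
L[4]='q': occ=1, LF[4]=C('q')+1=2+1=3
L[5]='$': occ=0, LF[5]=C('$')+0=0+0=0
L[6]='o': occ=0, LF[6]=C('o')+0=1+0=1
L[7]='u': occ=2, LF[7]=C('u')+2=6+2=8
L[8]='s': occ=0, LF[8]=C('s')+0=5+0=5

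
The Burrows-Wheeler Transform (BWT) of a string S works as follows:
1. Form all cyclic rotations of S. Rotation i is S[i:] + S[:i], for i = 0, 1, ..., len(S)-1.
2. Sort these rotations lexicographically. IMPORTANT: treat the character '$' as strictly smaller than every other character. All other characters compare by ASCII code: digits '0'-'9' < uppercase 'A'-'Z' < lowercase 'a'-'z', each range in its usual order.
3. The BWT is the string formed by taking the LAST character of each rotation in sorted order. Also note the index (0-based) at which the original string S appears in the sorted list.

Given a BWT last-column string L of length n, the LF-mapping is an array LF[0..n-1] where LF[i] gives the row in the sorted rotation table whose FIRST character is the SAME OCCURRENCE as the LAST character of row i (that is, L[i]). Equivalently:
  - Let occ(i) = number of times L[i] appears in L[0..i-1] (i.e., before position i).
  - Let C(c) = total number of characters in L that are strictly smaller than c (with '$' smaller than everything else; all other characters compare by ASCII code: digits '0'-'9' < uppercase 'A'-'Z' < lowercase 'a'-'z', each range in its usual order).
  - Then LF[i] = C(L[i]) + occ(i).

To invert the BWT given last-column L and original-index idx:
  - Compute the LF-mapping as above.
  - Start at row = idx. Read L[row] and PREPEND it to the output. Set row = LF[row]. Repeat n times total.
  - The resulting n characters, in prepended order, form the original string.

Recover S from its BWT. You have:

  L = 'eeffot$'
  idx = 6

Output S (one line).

Answer: toffee$

Derivation:
LF mapping: 1 2 3 4 5 6 0
Walk LF starting at row 6, prepending L[row]:
  step 1: row=6, L[6]='$', prepend. Next row=LF[6]=0
  step 2: row=0, L[0]='e', prepend. Next row=LF[0]=1
  step 3: row=1, L[1]='e', prepend. Next row=LF[1]=2
  step 4: row=2, L[2]='f', prepend. Next row=LF[2]=3
  step 5: row=3, L[3]='f', prepend. Next row=LF[3]=4
  step 6: row=4, L[4]='o', prepend. Next row=LF[4]=5
  step 7: row=5, L[5]='t', prepend. Next row=LF[5]=6
Reversed output: toffee$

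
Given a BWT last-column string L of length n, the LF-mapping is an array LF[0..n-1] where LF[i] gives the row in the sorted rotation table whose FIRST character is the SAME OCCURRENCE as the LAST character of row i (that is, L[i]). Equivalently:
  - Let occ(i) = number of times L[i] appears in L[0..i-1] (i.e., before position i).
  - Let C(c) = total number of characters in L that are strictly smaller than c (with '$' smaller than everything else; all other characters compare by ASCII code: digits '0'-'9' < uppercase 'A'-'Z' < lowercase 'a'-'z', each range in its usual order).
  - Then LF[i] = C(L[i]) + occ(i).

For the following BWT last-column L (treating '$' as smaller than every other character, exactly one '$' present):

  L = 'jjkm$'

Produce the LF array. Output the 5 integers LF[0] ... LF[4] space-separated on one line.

Answer: 1 2 3 4 0

Derivation:
Char counts: '$':1, 'j':2, 'k':1, 'm':1
C (first-col start): C('$')=0, C('j')=1, C('k')=3, C('m')=4
L[0]='j': occ=0, LF[0]=C('j')+0=1+0=1
L[1]='j': occ=1, LF[1]=C('j')+1=1+1=2
L[2]='k': occ=0, LF[2]=C('k')+0=3+0=3
L[3]='m': occ=0, LF[3]=C('m')+0=4+0=4
L[4]='$': occ=0, LF[4]=C('$')+0=0+0=0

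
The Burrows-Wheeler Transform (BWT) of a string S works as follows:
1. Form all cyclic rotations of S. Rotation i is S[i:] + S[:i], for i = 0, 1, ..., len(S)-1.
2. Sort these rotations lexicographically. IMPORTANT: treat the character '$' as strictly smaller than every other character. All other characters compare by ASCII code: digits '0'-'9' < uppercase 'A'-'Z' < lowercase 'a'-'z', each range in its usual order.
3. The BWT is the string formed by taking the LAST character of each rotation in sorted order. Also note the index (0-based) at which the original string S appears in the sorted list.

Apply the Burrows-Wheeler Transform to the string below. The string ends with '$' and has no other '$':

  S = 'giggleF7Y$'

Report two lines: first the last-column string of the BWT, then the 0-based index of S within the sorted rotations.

All 10 rotations (rotation i = S[i:]+S[:i]):
  rot[0] = giggleF7Y$
  rot[1] = iggleF7Y$g
  rot[2] = ggleF7Y$gi
  rot[3] = gleF7Y$gig
  rot[4] = leF7Y$gigg
  rot[5] = eF7Y$giggl
  rot[6] = F7Y$giggle
  rot[7] = 7Y$giggleF
  rot[8] = Y$giggleF7
  rot[9] = $giggleF7Y
Sorted (with $ < everything):
  sorted[0] = $giggleF7Y  (last char: 'Y')
  sorted[1] = 7Y$giggleF  (last char: 'F')
  sorted[2] = F7Y$giggle  (last char: 'e')
  sorted[3] = Y$giggleF7  (last char: '7')
  sorted[4] = eF7Y$giggl  (last char: 'l')
  sorted[5] = ggleF7Y$gi  (last char: 'i')
  sorted[6] = giggleF7Y$  (last char: '$')
  sorted[7] = gleF7Y$gig  (last char: 'g')
  sorted[8] = iggleF7Y$g  (last char: 'g')
  sorted[9] = leF7Y$gigg  (last char: 'g')
Last column: YFe7li$ggg
Original string S is at sorted index 6

Answer: YFe7li$ggg
6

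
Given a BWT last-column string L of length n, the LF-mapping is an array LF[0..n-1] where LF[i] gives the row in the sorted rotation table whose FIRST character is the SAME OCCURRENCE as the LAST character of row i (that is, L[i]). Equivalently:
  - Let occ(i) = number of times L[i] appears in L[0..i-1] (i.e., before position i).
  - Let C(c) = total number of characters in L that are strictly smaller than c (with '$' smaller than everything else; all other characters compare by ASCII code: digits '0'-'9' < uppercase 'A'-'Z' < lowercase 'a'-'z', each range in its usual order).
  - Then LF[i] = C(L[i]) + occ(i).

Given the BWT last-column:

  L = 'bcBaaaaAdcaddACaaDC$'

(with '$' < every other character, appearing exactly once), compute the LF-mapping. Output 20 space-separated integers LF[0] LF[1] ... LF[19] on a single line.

Answer: 14 15 3 7 8 9 10 1 17 16 11 18 19 2 4 12 13 6 5 0

Derivation:
Char counts: '$':1, 'A':2, 'B':1, 'C':2, 'D':1, 'a':7, 'b':1, 'c':2, 'd':3
C (first-col start): C('$')=0, C('A')=1, C('B')=3, C('C')=4, C('D')=6, C('a')=7, C('b')=14, C('c')=15, C('d')=17
L[0]='b': occ=0, LF[0]=C('b')+0=14+0=14
L[1]='c': occ=0, LF[1]=C('c')+0=15+0=15
L[2]='B': occ=0, LF[2]=C('B')+0=3+0=3
L[3]='a': occ=0, LF[3]=C('a')+0=7+0=7
L[4]='a': occ=1, LF[4]=C('a')+1=7+1=8
L[5]='a': occ=2, LF[5]=C('a')+2=7+2=9
L[6]='a': occ=3, LF[6]=C('a')+3=7+3=10
L[7]='A': occ=0, LF[7]=C('A')+0=1+0=1
L[8]='d': occ=0, LF[8]=C('d')+0=17+0=17
L[9]='c': occ=1, LF[9]=C('c')+1=15+1=16
L[10]='a': occ=4, LF[10]=C('a')+4=7+4=11
L[11]='d': occ=1, LF[11]=C('d')+1=17+1=18
L[12]='d': occ=2, LF[12]=C('d')+2=17+2=19
L[13]='A': occ=1, LF[13]=C('A')+1=1+1=2
L[14]='C': occ=0, LF[14]=C('C')+0=4+0=4
L[15]='a': occ=5, LF[15]=C('a')+5=7+5=12
L[16]='a': occ=6, LF[16]=C('a')+6=7+6=13
L[17]='D': occ=0, LF[17]=C('D')+0=6+0=6
L[18]='C': occ=1, LF[18]=C('C')+1=4+1=5
L[19]='$': occ=0, LF[19]=C('$')+0=0+0=0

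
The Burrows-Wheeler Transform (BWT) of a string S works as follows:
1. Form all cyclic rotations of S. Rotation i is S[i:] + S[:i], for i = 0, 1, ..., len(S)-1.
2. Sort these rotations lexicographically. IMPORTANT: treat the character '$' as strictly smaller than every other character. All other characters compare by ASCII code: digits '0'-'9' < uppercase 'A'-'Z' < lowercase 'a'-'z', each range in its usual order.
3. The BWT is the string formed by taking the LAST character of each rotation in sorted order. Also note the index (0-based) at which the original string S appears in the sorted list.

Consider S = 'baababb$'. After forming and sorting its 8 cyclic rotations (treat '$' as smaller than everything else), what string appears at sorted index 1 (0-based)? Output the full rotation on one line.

Answer: aababb$b

Derivation:
All 8 rotations (rotation i = S[i:]+S[:i]):
  rot[0] = baababb$
  rot[1] = aababb$b
  rot[2] = ababb$ba
  rot[3] = babb$baa
  rot[4] = abb$baab
  rot[5] = bb$baaba
  rot[6] = b$baabab
  rot[7] = $baababb
Sorted (with $ < everything):
  sorted[0] = $baababb
  sorted[1] = aababb$b
  sorted[2] = ababb$ba
  sorted[3] = abb$baab
  sorted[4] = b$baabab
  sorted[5] = baababb$
  sorted[6] = babb$baa
  sorted[7] = bb$baaba
sorted[1] = aababb$b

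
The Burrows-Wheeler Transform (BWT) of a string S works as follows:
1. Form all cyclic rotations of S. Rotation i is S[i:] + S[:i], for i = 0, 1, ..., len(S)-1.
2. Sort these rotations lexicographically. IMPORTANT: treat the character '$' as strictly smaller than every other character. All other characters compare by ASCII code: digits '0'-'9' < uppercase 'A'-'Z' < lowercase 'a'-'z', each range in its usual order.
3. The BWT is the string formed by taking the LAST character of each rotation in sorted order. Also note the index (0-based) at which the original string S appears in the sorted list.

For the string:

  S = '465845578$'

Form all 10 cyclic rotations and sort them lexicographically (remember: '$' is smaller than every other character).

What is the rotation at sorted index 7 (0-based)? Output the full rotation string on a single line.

All 10 rotations (rotation i = S[i:]+S[:i]):
  rot[0] = 465845578$
  rot[1] = 65845578$4
  rot[2] = 5845578$46
  rot[3] = 845578$465
  rot[4] = 45578$4658
  rot[5] = 5578$46584
  rot[6] = 578$465845
  rot[7] = 78$4658455
  rot[8] = 8$46584557
  rot[9] = $465845578
Sorted (with $ < everything):
  sorted[0] = $465845578
  sorted[1] = 45578$4658
  sorted[2] = 465845578$
  sorted[3] = 5578$46584
  sorted[4] = 578$465845
  sorted[5] = 5845578$46
  sorted[6] = 65845578$4
  sorted[7] = 78$4658455
  sorted[8] = 8$46584557
  sorted[9] = 845578$465
sorted[7] = 78$4658455

Answer: 78$4658455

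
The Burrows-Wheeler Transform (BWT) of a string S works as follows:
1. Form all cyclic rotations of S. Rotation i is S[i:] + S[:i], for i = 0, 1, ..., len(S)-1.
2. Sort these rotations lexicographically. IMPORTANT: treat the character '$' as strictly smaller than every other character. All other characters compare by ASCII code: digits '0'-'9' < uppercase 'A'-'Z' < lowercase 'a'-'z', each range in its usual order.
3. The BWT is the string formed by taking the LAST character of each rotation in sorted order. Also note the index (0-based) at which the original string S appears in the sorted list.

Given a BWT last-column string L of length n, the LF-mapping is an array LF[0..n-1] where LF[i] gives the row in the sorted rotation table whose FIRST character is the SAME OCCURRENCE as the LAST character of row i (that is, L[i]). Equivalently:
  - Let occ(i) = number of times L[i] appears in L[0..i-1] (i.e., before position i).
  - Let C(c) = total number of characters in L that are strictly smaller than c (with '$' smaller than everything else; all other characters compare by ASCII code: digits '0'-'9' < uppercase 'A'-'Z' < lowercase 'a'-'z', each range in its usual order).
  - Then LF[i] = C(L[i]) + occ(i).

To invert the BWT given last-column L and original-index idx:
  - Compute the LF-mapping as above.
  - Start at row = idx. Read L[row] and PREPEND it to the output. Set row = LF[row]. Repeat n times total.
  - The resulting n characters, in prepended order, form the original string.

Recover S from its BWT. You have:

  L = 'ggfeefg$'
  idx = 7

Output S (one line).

Answer: ggefefg$

Derivation:
LF mapping: 5 6 3 1 2 4 7 0
Walk LF starting at row 7, prepending L[row]:
  step 1: row=7, L[7]='$', prepend. Next row=LF[7]=0
  step 2: row=0, L[0]='g', prepend. Next row=LF[0]=5
  step 3: row=5, L[5]='f', prepend. Next row=LF[5]=4
  step 4: row=4, L[4]='e', prepend. Next row=LF[4]=2
  step 5: row=2, L[2]='f', prepend. Next row=LF[2]=3
  step 6: row=3, L[3]='e', prepend. Next row=LF[3]=1
  step 7: row=1, L[1]='g', prepend. Next row=LF[1]=6
  step 8: row=6, L[6]='g', prepend. Next row=LF[6]=7
Reversed output: ggefefg$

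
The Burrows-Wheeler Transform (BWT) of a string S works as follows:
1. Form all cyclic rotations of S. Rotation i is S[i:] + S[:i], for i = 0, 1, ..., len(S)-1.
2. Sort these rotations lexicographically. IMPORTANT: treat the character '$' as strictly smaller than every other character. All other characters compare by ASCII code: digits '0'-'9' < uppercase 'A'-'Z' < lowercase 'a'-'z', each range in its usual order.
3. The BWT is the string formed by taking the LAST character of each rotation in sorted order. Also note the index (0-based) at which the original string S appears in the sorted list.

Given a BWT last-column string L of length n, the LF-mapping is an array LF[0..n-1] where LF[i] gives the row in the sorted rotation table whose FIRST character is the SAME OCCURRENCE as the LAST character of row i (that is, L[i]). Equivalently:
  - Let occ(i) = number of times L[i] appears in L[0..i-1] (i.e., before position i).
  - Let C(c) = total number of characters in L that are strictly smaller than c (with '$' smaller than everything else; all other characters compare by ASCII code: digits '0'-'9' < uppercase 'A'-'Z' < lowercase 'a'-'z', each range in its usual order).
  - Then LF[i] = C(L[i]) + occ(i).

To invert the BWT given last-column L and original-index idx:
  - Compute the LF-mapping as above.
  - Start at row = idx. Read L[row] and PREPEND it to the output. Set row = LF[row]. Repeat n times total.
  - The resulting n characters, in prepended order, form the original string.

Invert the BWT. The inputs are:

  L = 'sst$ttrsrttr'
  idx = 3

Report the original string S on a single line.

Answer: rtttsrstrts$

Derivation:
LF mapping: 4 5 7 0 8 9 1 6 2 10 11 3
Walk LF starting at row 3, prepending L[row]:
  step 1: row=3, L[3]='$', prepend. Next row=LF[3]=0
  step 2: row=0, L[0]='s', prepend. Next row=LF[0]=4
  step 3: row=4, L[4]='t', prepend. Next row=LF[4]=8
  step 4: row=8, L[8]='r', prepend. Next row=LF[8]=2
  step 5: row=2, L[2]='t', prepend. Next row=LF[2]=7
  step 6: row=7, L[7]='s', prepend. Next row=LF[7]=6
  step 7: row=6, L[6]='r', prepend. Next row=LF[6]=1
  step 8: row=1, L[1]='s', prepend. Next row=LF[1]=5
  step 9: row=5, L[5]='t', prepend. Next row=LF[5]=9
  step 10: row=9, L[9]='t', prepend. Next row=LF[9]=10
  step 11: row=10, L[10]='t', prepend. Next row=LF[10]=11
  step 12: row=11, L[11]='r', prepend. Next row=LF[11]=3
Reversed output: rtttsrstrts$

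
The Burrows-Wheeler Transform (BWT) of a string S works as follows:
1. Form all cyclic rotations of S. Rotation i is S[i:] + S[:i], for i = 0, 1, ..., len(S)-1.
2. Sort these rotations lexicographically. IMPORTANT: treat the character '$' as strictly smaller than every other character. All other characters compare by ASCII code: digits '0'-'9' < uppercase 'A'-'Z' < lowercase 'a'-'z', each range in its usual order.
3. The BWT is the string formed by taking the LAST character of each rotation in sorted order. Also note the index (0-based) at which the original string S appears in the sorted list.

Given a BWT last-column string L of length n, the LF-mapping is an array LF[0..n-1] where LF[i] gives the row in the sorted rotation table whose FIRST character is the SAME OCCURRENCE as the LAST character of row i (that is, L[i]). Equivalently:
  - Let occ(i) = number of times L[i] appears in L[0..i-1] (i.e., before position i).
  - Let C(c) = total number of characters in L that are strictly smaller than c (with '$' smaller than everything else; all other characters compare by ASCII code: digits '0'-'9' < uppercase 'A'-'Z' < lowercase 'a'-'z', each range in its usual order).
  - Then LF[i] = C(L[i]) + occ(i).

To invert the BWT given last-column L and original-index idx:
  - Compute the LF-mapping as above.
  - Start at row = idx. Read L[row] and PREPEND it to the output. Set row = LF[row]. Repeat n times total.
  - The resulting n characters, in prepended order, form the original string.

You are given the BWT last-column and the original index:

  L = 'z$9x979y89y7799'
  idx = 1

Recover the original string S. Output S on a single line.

Answer: 797x7y99899y9z$

Derivation:
LF mapping: 14 0 5 11 6 1 7 12 4 8 13 2 3 9 10
Walk LF starting at row 1, prepending L[row]:
  step 1: row=1, L[1]='$', prepend. Next row=LF[1]=0
  step 2: row=0, L[0]='z', prepend. Next row=LF[0]=14
  step 3: row=14, L[14]='9', prepend. Next row=LF[14]=10
  step 4: row=10, L[10]='y', prepend. Next row=LF[10]=13
  step 5: row=13, L[13]='9', prepend. Next row=LF[13]=9
  step 6: row=9, L[9]='9', prepend. Next row=LF[9]=8
  step 7: row=8, L[8]='8', prepend. Next row=LF[8]=4
  step 8: row=4, L[4]='9', prepend. Next row=LF[4]=6
  step 9: row=6, L[6]='9', prepend. Next row=LF[6]=7
  step 10: row=7, L[7]='y', prepend. Next row=LF[7]=12
  step 11: row=12, L[12]='7', prepend. Next row=LF[12]=3
  step 12: row=3, L[3]='x', prepend. Next row=LF[3]=11
  step 13: row=11, L[11]='7', prepend. Next row=LF[11]=2
  step 14: row=2, L[2]='9', prepend. Next row=LF[2]=5
  step 15: row=5, L[5]='7', prepend. Next row=LF[5]=1
Reversed output: 797x7y99899y9z$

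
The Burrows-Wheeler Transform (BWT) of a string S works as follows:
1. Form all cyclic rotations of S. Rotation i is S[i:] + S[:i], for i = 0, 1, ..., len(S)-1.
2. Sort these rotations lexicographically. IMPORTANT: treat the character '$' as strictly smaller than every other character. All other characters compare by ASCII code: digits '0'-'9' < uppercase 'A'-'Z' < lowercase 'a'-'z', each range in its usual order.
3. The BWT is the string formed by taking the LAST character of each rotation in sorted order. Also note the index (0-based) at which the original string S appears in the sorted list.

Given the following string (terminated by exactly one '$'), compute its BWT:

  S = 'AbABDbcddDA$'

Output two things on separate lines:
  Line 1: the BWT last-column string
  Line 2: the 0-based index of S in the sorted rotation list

Answer: ADb$AdBADbdc
3

Derivation:
All 12 rotations (rotation i = S[i:]+S[:i]):
  rot[0] = AbABDbcddDA$
  rot[1] = bABDbcddDA$A
  rot[2] = ABDbcddDA$Ab
  rot[3] = BDbcddDA$AbA
  rot[4] = DbcddDA$AbAB
  rot[5] = bcddDA$AbABD
  rot[6] = cddDA$AbABDb
  rot[7] = ddDA$AbABDbc
  rot[8] = dDA$AbABDbcd
  rot[9] = DA$AbABDbcdd
  rot[10] = A$AbABDbcddD
  rot[11] = $AbABDbcddDA
Sorted (with $ < everything):
  sorted[0] = $AbABDbcddDA  (last char: 'A')
  sorted[1] = A$AbABDbcddD  (last char: 'D')
  sorted[2] = ABDbcddDA$Ab  (last char: 'b')
  sorted[3] = AbABDbcddDA$  (last char: '$')
  sorted[4] = BDbcddDA$AbA  (last char: 'A')
  sorted[5] = DA$AbABDbcdd  (last char: 'd')
  sorted[6] = DbcddDA$AbAB  (last char: 'B')
  sorted[7] = bABDbcddDA$A  (last char: 'A')
  sorted[8] = bcddDA$AbABD  (last char: 'D')
  sorted[9] = cddDA$AbABDb  (last char: 'b')
  sorted[10] = dDA$AbABDbcd  (last char: 'd')
  sorted[11] = ddDA$AbABDbc  (last char: 'c')
Last column: ADb$AdBADbdc
Original string S is at sorted index 3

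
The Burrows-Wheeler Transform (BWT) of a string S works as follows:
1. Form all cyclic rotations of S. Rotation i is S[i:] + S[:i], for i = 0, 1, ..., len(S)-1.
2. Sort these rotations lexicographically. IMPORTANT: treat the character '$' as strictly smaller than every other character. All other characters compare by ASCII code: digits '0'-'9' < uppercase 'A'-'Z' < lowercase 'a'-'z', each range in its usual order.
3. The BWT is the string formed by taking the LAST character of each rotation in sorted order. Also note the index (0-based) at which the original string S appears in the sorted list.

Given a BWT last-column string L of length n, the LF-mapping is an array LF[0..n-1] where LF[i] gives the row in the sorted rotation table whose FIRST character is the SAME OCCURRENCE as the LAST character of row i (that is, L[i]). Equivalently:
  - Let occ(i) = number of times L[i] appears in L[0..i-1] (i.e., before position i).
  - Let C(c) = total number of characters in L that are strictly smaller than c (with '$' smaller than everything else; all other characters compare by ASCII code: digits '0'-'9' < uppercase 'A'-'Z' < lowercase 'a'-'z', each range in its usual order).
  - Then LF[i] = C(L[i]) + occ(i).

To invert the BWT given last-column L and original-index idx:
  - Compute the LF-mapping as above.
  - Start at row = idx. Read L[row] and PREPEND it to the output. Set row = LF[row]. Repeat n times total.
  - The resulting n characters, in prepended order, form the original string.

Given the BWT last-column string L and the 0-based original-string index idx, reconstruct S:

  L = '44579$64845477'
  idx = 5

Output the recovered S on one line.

Answer: 4794745786544$

Derivation:
LF mapping: 1 2 6 9 13 0 8 3 12 4 7 5 10 11
Walk LF starting at row 5, prepending L[row]:
  step 1: row=5, L[5]='$', prepend. Next row=LF[5]=0
  step 2: row=0, L[0]='4', prepend. Next row=LF[0]=1
  step 3: row=1, L[1]='4', prepend. Next row=LF[1]=2
  step 4: row=2, L[2]='5', prepend. Next row=LF[2]=6
  step 5: row=6, L[6]='6', prepend. Next row=LF[6]=8
  step 6: row=8, L[8]='8', prepend. Next row=LF[8]=12
  step 7: row=12, L[12]='7', prepend. Next row=LF[12]=10
  step 8: row=10, L[10]='5', prepend. Next row=LF[10]=7
  step 9: row=7, L[7]='4', prepend. Next row=LF[7]=3
  step 10: row=3, L[3]='7', prepend. Next row=LF[3]=9
  step 11: row=9, L[9]='4', prepend. Next row=LF[9]=4
  step 12: row=4, L[4]='9', prepend. Next row=LF[4]=13
  step 13: row=13, L[13]='7', prepend. Next row=LF[13]=11
  step 14: row=11, L[11]='4', prepend. Next row=LF[11]=5
Reversed output: 4794745786544$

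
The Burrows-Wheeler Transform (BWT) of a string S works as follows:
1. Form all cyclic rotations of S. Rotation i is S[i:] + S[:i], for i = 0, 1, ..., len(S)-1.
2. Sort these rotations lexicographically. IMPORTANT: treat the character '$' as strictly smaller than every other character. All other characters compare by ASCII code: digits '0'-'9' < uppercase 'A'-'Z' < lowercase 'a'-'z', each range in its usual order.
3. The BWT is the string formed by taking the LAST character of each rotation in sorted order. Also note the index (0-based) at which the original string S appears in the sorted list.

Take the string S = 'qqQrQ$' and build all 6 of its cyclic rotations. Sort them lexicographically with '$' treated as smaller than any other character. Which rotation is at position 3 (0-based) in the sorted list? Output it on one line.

All 6 rotations (rotation i = S[i:]+S[:i]):
  rot[0] = qqQrQ$
  rot[1] = qQrQ$q
  rot[2] = QrQ$qq
  rot[3] = rQ$qqQ
  rot[4] = Q$qqQr
  rot[5] = $qqQrQ
Sorted (with $ < everything):
  sorted[0] = $qqQrQ
  sorted[1] = Q$qqQr
  sorted[2] = QrQ$qq
  sorted[3] = qQrQ$q
  sorted[4] = qqQrQ$
  sorted[5] = rQ$qqQ
sorted[3] = qQrQ$q

Answer: qQrQ$q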